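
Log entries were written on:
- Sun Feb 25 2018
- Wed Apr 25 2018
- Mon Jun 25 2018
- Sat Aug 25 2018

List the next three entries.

Gaps: 59, 61, 61 days — not constant. Every event is on the 25th of the month.
Pattern: the 25th of every 2 months.
October 2018: Thu Oct 25 2018.
Next: December 2018 → Tue Dec 25 2018.
Next: February 2019 → Mon Feb 25 2019.

Thu Oct 25 2018, Tue Dec 25 2018, Mon Feb 25 2019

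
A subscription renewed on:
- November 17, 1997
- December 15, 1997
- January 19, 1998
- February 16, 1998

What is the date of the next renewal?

All dates are Mondays, 28, 35, 28 days apart.
Specifically, the 3rd Monday of each month.
March 1998 — 3rd Monday is March 16, 1998.

March 16, 1998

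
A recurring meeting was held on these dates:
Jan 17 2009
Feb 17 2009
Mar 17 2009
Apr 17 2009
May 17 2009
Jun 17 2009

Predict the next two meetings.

Jul 17 2009, Aug 17 2009

The day-of-month is always 17 (31, 28, 31, 30, 31 days between events).
So this recurs on the 17th of each month.
Next: July 2009 → Jul 17 2009.
Next: August 2009 → Aug 17 2009.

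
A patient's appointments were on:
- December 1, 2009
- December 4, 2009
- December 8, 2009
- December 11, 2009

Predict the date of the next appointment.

Every event lands on a Tuesday or Friday (gaps cycle 3, 4, 3).
So the schedule is: every Tuesday and Friday.
The following Tuesday is December 15, 2009.

December 15, 2009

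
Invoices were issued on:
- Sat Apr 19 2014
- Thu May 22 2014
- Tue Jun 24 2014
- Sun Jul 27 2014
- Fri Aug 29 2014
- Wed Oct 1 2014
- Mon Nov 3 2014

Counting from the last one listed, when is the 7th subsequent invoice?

The spacing is 33, 33, 33, 33, 33, 33 days — always 33 days.
Mon Nov 3 2014 + 33 days = Sat Dec 6 2014.
Sat Dec 6 2014 + 33 days = Thu Jan 8 2015.
Thu Jan 8 2015 + 33 days = Tue Feb 10 2015.
Tue Feb 10 2015 + 33 days = Sun Mar 15 2015.
Sun Mar 15 2015 + 33 days = Fri Apr 17 2015.
Fri Apr 17 2015 + 33 days = Wed May 20 2015.
Wed May 20 2015 + 33 days = Mon Jun 22 2015.

Mon Jun 22 2015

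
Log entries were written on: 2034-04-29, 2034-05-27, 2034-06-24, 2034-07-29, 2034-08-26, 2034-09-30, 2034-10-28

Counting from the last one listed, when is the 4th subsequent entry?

2035-02-24

Every date is a Saturday; gaps 28, 28, 35, 28, 35, 28 days.
Each is the last Saturday of its month (at least one falls on the 29th or later, ruling out '4th Saturday').
November 2034 ends with Saturday 2034-11-25.
December 2034 ends with Saturday 2034-12-30.
Last Saturday of January 2035: 2035-01-27.
Last Saturday of February 2035: 2035-02-24.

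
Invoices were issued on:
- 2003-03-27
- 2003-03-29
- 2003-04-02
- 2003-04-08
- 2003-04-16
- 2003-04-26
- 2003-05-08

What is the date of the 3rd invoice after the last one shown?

2003-06-25

The spacing grows by 2 each time: 2, 4, 6, 8, 10, 12 days.
Next gap: 14 days. 2003-05-08 + 14 days = 2003-05-22.
Next gap: 16 days. 2003-05-22 + 16 days = 2003-06-07.
Next gap: 18 days. 2003-06-07 + 18 days = 2003-06-25.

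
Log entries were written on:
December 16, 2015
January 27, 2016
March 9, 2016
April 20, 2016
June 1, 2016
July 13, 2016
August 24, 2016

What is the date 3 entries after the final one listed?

Every event comes 42 days after the last (42, 42, 42, 42, 42, 42).
August 24, 2016 + 42 days = October 5, 2016.
October 5, 2016 + 42 days = November 16, 2016.
November 16, 2016 + 42 days = December 28, 2016.

December 28, 2016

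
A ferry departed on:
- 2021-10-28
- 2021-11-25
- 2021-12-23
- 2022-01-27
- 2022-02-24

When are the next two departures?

2022-03-24, 2022-04-28

Gaps: 28, 28, 35, 28 days — a mix of 28 and 35. Every date is a Thursday.
Each is the 4th Thursday of its month.
4th Thursday of March 2022: 2022-03-24.
4th Thursday of April 2022: 2022-04-28.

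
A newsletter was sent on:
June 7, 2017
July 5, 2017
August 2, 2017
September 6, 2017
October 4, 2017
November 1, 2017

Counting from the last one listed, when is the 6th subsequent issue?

Gaps: 28, 28, 35, 28, 28 days — a mix of 28 and 35. Every date is a Wednesday.
Each is the 1st Wednesday of its month.
1st Wednesday of December 2017: December 6, 2017.
January 2018 — 1st Wednesday is January 3, 2018.
February 2018 — 1st Wednesday is February 7, 2018.
March 2018 — 1st Wednesday is March 7, 2018.
April 2018 — 1st Wednesday is April 4, 2018.
1st Wednesday of May 2018: May 2, 2018.

May 2, 2018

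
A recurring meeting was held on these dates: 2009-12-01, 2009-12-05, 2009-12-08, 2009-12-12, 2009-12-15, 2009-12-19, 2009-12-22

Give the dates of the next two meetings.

2009-12-26, 2009-12-29

The gap pattern 4, 3, 4, 3, 4, 3 repeats every 2 events.
These are the Tuesdays and Saturdays of each week.
Next Saturday: 2009-12-26.
Next Tuesday: 2009-12-29.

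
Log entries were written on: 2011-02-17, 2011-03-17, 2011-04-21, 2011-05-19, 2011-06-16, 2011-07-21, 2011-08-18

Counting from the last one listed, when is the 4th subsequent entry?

These are Thursdays at 28- or 35-day spacing (28, 35, 28, 28, 35, 28).
The pattern: 3rd Thursday of the month.
3rd Thursday of September 2011: 2011-09-15.
October 2011 — 3rd Thursday is 2011-10-20.
3rd Thursday of November 2011: 2011-11-17.
3rd Thursday of December 2011: 2011-12-15.

2011-12-15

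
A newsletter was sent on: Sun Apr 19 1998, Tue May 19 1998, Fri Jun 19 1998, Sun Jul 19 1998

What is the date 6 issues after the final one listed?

Tue Jan 19 1999

Gaps: 30, 31, 30 days — not constant. Every event is on the 19th of the month.
Pattern: the 19th of each month.
Next: August 1998 → Wed Aug 19 1998.
September 1998: Sat Sep 19 1998.
Next: October 1998 → Mon Oct 19 1998.
November 1998: Thu Nov 19 1998.
December 1998: Sat Dec 19 1998.
January 1999: Tue Jan 19 1999.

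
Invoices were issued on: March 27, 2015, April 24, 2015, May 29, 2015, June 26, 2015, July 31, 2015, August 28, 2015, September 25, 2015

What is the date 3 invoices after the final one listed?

Every date is a Friday; gaps 28, 35, 28, 35, 28, 28 days.
Each is the last Friday of its month (at least one falls on the 29th or later, ruling out '4th Friday').
Last Friday of October 2015: October 30, 2015.
November 2015 ends with Friday November 27, 2015.
Last Friday of December 2015: December 25, 2015.

December 25, 2015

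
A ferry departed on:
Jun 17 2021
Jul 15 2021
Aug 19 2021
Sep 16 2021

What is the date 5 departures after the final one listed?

These are Thursdays at 28- or 35-day spacing (28, 35, 28).
The pattern: 3rd Thursday of the month.
October 2021 — 3rd Thursday is Oct 21 2021.
3rd Thursday of November 2021: Nov 18 2021.
3rd Thursday of December 2021: Dec 16 2021.
3rd Thursday of January 2022: Jan 20 2022.
February 2022 — 3rd Thursday is Feb 17 2022.

Feb 17 2022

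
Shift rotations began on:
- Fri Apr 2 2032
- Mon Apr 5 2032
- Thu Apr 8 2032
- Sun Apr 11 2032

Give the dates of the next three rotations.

Gaps between consecutive events: 3, 3, 3 days — a constant 3-day interval.
Sun Apr 11 2032 + 3 days = Wed Apr 14 2032.
Wed Apr 14 2032 + 3 days = Sat Apr 17 2032.
Sat Apr 17 2032 + 3 days = Tue Apr 20 2032.

Wed Apr 14 2032, Sat Apr 17 2032, Tue Apr 20 2032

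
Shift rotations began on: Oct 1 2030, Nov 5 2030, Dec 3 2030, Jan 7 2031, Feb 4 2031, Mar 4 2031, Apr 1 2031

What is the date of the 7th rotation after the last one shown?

Nov 4 2031

These are Tuesdays at 28- or 35-day spacing (35, 28, 35, 28, 28, 28).
The pattern: 1st Tuesday of the month.
1st Tuesday of May 2031: May 6 2031.
1st Tuesday of June 2031: Jun 3 2031.
July 2031 — 1st Tuesday is Jul 1 2031.
August 2031 — 1st Tuesday is Aug 5 2031.
1st Tuesday of September 2031: Sep 2 2031.
October 2031 — 1st Tuesday is Oct 7 2031.
1st Tuesday of November 2031: Nov 4 2031.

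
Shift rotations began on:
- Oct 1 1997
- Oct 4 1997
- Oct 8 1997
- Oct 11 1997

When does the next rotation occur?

The gap pattern 3, 4, 3 repeats every 2 events.
These are the Wednesdays and Saturdays of each week.
The following Wednesday is Oct 15 1997.

Oct 15 1997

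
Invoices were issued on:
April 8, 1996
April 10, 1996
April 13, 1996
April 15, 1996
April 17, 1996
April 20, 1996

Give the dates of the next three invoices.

April 22, 1996; April 24, 1996; April 27, 1996

Gaps: 2, 3, 2, 2, 3 days — not constant, but cyclic with period 3.
The events fall on every Monday, Wednesday and Saturday.
The following Monday is April 22, 1996.
Next Wednesday: April 24, 1996.
The following Saturday is April 27, 1996.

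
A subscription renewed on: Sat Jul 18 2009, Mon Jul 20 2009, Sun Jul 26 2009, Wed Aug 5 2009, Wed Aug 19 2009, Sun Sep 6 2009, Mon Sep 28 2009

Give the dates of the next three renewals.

Intervals are 2, 6, 10, 14, 18, 22 days — an arithmetic progression with common difference 4.
Next gap: 26 days. Mon Sep 28 2009 + 26 days = Sat Oct 24 2009.
Next gap: 30 days. Sat Oct 24 2009 + 30 days = Mon Nov 23 2009.
Next gap: 34 days. Mon Nov 23 2009 + 34 days = Sun Dec 27 2009.

Sat Oct 24 2009, Mon Nov 23 2009, Sun Dec 27 2009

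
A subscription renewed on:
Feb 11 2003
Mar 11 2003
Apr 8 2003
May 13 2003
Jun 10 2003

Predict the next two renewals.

Jul 8 2003, Aug 12 2003

Gaps: 28, 28, 35, 28 days — a mix of 28 and 35. Every date is a Tuesday.
Each is the 2nd Tuesday of its month.
July 2003 — 2nd Tuesday is Jul 8 2003.
August 2003 — 2nd Tuesday is Aug 12 2003.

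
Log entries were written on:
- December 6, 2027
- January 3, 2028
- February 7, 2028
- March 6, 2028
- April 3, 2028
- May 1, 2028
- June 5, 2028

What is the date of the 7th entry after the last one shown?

January 1, 2029

Gaps: 28, 35, 28, 28, 28, 35 days — a mix of 28 and 35. Every date is a Monday.
Each is the 1st Monday of its month.
1st Monday of July 2028: July 3, 2028.
August 2028 — 1st Monday is August 7, 2028.
1st Monday of September 2028: September 4, 2028.
October 2028 — 1st Monday is October 2, 2028.
November 2028 — 1st Monday is November 6, 2028.
December 2028 — 1st Monday is December 4, 2028.
January 2029 — 1st Monday is January 1, 2029.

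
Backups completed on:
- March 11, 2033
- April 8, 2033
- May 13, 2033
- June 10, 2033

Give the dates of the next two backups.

July 8, 2033; August 12, 2033

These are Fridays at 28- or 35-day spacing (28, 35, 28).
The pattern: 2nd Friday of the month.
July 2033 — 2nd Friday is July 8, 2033.
2nd Friday of August 2033: August 12, 2033.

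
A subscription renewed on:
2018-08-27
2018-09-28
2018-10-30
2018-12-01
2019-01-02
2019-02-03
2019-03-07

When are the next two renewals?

Gaps between consecutive events: 32, 32, 32, 32, 32, 32 days — a constant 32-day interval.
2019-03-07 + 32 days = 2019-04-08.
2019-04-08 + 32 days = 2019-05-10.

2019-04-08, 2019-05-10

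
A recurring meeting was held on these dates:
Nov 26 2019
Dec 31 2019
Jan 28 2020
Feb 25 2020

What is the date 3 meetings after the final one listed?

May 26 2020

These are Tuesdays with 35, 28, 28-day gaps.
Each is the final Tuesday of its month — Dec 31 2019 is past the 28th, so '4th Tuesday' doesn't fit.
March 2020 ends with Tuesday Mar 31 2020.
April 2020 ends with Tuesday Apr 28 2020.
May 2020 ends with Tuesday May 26 2020.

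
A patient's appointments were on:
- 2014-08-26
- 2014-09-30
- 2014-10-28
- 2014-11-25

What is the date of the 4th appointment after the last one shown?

2015-03-31

Every date is a Tuesday; gaps 35, 28, 28 days.
Each is the last Tuesday of its month (at least one falls on the 29th or later, ruling out '4th Tuesday').
Last Tuesday of December 2014: 2014-12-30.
January 2015 ends with Tuesday 2015-01-27.
Last Tuesday of February 2015: 2015-02-24.
Last Tuesday of March 2015: 2015-03-31.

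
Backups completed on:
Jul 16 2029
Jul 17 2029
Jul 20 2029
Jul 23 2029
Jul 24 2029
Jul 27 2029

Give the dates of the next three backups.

Gaps: 1, 3, 3, 1, 3 days — not constant, but cyclic with period 3.
The events fall on every Monday, Tuesday and Friday.
Next Monday: Jul 30 2029.
Next Tuesday: Jul 31 2029.
Next Friday: Aug 3 2029.

Jul 30 2029, Jul 31 2029, Aug 3 2029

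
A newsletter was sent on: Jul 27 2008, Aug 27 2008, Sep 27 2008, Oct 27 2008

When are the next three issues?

Nov 27 2008, Dec 27 2008, Jan 27 2009

The day-of-month is always 27 (31, 31, 30 days between events).
So this recurs on the 27th of each month.
Next: November 2008 → Nov 27 2008.
Next: December 2008 → Dec 27 2008.
January 2009: Jan 27 2009.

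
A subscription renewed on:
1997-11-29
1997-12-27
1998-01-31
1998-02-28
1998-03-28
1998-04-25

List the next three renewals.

1998-05-30, 1998-06-27, 1998-07-25

These are Saturdays with 28, 35, 28, 28, 28-day gaps.
Each is the final Saturday of its month — 1997-11-29 is past the 28th, so '4th Saturday' doesn't fit.
May 1998 ends with Saturday 1998-05-30.
June 1998 ends with Saturday 1998-06-27.
July 1998 ends with Saturday 1998-07-25.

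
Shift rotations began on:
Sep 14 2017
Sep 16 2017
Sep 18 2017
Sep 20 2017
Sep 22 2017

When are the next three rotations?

Every event comes 2 days after the last (2, 2, 2, 2).
Sep 22 2017 + 2 days = Sep 24 2017.
Sep 24 2017 + 2 days = Sep 26 2017.
Sep 26 2017 + 2 days = Sep 28 2017.

Sep 24 2017, Sep 26 2017, Sep 28 2017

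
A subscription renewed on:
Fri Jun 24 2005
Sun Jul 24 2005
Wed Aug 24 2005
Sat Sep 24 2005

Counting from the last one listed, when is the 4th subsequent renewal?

Tue Jan 24 2006

The day-of-month is always 24 (30, 31, 31 days between events).
So this recurs on the 24th of each month.
Next: October 2005 → Mon Oct 24 2005.
November 2005: Thu Nov 24 2005.
Next: December 2005 → Sat Dec 24 2005.
January 2006: Tue Jan 24 2006.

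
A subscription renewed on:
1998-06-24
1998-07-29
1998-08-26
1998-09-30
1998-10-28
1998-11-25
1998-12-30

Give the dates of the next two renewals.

1999-01-27, 1999-02-24

All Wednesdays; the gaps (35, 28, 35, 28, 28, 35) vary with month length.
This is the last Wednesday of each month.
Last Wednesday of January 1999: 1999-01-27.
February 1999 ends with Wednesday 1999-02-24.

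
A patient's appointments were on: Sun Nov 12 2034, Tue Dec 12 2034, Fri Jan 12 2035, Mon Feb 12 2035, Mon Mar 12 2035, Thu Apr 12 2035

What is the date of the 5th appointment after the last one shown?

Wed Sep 12 2035

The day-of-month is always 12 (30, 31, 31, 28, 31 days between events).
So this recurs on the 12th of each month.
Next: May 2035 → Sat May 12 2035.
June 2035: Tue Jun 12 2035.
July 2035: Thu Jul 12 2035.
August 2035: Sun Aug 12 2035.
September 2035: Wed Sep 12 2035.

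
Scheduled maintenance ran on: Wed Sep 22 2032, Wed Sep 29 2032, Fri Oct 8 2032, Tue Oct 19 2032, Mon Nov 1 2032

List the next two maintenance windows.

Gaps: 7, 9, 11, 13 days — each gap is 2 larger than the previous one.
Next gap: 15 days. Mon Nov 1 2032 + 15 days = Tue Nov 16 2032.
Next gap: 17 days. Tue Nov 16 2032 + 17 days = Fri Dec 3 2032.

Tue Nov 16 2032, Fri Dec 3 2032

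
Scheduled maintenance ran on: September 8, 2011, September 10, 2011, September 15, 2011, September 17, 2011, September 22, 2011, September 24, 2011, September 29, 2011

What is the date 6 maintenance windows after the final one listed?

Every event lands on a Thursday or Saturday (gaps cycle 2, 5, 2, 5, 2, 5).
So the schedule is: every Thursday and Saturday.
The following Saturday is October 1, 2011.
The following Thursday is October 6, 2011.
The following Saturday is October 8, 2011.
Next Thursday: October 13, 2011.
Next Saturday: October 15, 2011.
The following Thursday is October 20, 2011.

October 20, 2011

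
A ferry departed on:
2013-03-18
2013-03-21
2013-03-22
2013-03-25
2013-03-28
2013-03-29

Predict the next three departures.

Gaps: 3, 1, 3, 3, 1 days — not constant, but cyclic with period 3.
The events fall on every Monday, Thursday and Friday.
Next Monday: 2013-04-01.
The following Thursday is 2013-04-04.
Next Friday: 2013-04-05.

2013-04-01, 2013-04-04, 2013-04-05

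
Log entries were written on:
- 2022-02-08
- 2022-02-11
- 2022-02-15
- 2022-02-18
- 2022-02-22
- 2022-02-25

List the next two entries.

2022-03-01, 2022-03-04

Every event lands on a Tuesday or Friday (gaps cycle 3, 4, 3, 4, 3).
So the schedule is: every Tuesday and Friday.
The following Tuesday is 2022-03-01.
The following Friday is 2022-03-04.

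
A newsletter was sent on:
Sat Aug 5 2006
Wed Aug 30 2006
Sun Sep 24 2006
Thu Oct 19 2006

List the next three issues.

Gaps between consecutive events: 25, 25, 25 days — a constant 25-day interval.
Thu Oct 19 2006 + 25 days = Mon Nov 13 2006.
Mon Nov 13 2006 + 25 days = Fri Dec 8 2006.
Fri Dec 8 2006 + 25 days = Tue Jan 2 2007.

Mon Nov 13 2006, Fri Dec 8 2006, Tue Jan 2 2007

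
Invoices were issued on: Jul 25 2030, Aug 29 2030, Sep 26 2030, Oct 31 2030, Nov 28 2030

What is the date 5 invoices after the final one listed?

Apr 24 2031

Every date is a Thursday; gaps 35, 28, 35, 28 days.
Each is the last Thursday of its month (at least one falls on the 29th or later, ruling out '4th Thursday').
Last Thursday of December 2030: Dec 26 2030.
January 2031 ends with Thursday Jan 30 2031.
Last Thursday of February 2031: Feb 27 2031.
March 2031 ends with Thursday Mar 27 2031.
Last Thursday of April 2031: Apr 24 2031.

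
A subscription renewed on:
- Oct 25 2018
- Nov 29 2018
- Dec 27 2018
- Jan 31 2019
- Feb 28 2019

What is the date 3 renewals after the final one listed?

May 30 2019

These are Thursdays with 35, 28, 35, 28-day gaps.
Each is the final Thursday of its month — Nov 29 2018 is past the 28th, so '4th Thursday' doesn't fit.
March 2019 ends with Thursday Mar 28 2019.
Last Thursday of April 2019: Apr 25 2019.
May 2019 ends with Thursday May 30 2019.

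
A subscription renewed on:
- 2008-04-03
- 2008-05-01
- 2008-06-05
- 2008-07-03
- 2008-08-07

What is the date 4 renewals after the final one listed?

All dates are Thursdays, 28, 35, 28, 35 days apart.
Specifically, the 1st Thursday of each month.
September 2008 — 1st Thursday is 2008-09-04.
1st Thursday of October 2008: 2008-10-02.
November 2008 — 1st Thursday is 2008-11-06.
December 2008 — 1st Thursday is 2008-12-04.

2008-12-04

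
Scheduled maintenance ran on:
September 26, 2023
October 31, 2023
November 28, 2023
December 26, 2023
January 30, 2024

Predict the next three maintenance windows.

February 27, 2024; March 26, 2024; April 30, 2024

These are Tuesdays with 35, 28, 28, 35-day gaps.
Each is the final Tuesday of its month — October 31, 2023 is past the 28th, so '4th Tuesday' doesn't fit.
Last Tuesday of February 2024: February 27, 2024.
March 2024 ends with Tuesday March 26, 2024.
Last Tuesday of April 2024: April 30, 2024.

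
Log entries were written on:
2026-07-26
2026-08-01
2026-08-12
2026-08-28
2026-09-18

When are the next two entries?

Gaps: 6, 11, 16, 21 days — each gap is 5 larger than the previous one.
Next gap: 26 days. 2026-09-18 + 26 days = 2026-10-14.
Next gap: 31 days. 2026-10-14 + 31 days = 2026-11-14.

2026-10-14, 2026-11-14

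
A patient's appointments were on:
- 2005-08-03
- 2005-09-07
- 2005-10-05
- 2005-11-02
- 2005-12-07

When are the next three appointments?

These are Wednesdays at 28- or 35-day spacing (35, 28, 28, 35).
The pattern: 1st Wednesday of the month.
1st Wednesday of January 2006: 2006-01-04.
February 2006 — 1st Wednesday is 2006-02-01.
March 2006 — 1st Wednesday is 2006-03-01.

2006-01-04, 2006-02-01, 2006-03-01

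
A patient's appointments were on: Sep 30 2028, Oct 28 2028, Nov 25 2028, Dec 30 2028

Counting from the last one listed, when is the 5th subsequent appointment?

May 26 2029

Every date is a Saturday; gaps 28, 28, 35 days.
Each is the last Saturday of its month (at least one falls on the 29th or later, ruling out '4th Saturday').
January 2029 ends with Saturday Jan 27 2029.
February 2029 ends with Saturday Feb 24 2029.
March 2029 ends with Saturday Mar 31 2029.
April 2029 ends with Saturday Apr 28 2029.
Last Saturday of May 2029: May 26 2029.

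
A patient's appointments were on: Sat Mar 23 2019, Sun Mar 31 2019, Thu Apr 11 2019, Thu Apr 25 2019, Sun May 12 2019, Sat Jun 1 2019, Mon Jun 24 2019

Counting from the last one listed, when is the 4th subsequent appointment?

Thu Oct 24 2019

The spacing grows by 3 each time: 8, 11, 14, 17, 20, 23 days.
Next gap: 26 days. Mon Jun 24 2019 + 26 days = Sat Jul 20 2019.
Next gap: 29 days. Sat Jul 20 2019 + 29 days = Sun Aug 18 2019.
Next gap: 32 days. Sun Aug 18 2019 + 32 days = Thu Sep 19 2019.
Next gap: 35 days. Thu Sep 19 2019 + 35 days = Thu Oct 24 2019.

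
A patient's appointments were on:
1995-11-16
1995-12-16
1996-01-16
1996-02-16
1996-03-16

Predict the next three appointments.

1996-04-16, 1996-05-16, 1996-06-16

Gaps: 30, 31, 31, 29 days — not constant. Every event is on the 16th of the month.
Pattern: the 16th of each month.
April 1996: 1996-04-16.
May 1996: 1996-05-16.
Next: June 1996 → 1996-06-16.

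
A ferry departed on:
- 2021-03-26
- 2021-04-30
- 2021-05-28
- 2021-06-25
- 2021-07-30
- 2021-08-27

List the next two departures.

2021-09-24, 2021-10-29

Every date is a Friday; gaps 35, 28, 28, 35, 28 days.
Each is the last Friday of its month (at least one falls on the 29th or later, ruling out '4th Friday').
September 2021 ends with Friday 2021-09-24.
Last Friday of October 2021: 2021-10-29.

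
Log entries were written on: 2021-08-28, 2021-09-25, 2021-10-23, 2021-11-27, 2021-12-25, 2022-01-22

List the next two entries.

Gaps: 28, 28, 35, 28, 28 days — a mix of 28 and 35. Every date is a Saturday.
Each is the 4th Saturday of its month.
4th Saturday of February 2022: 2022-02-26.
March 2022 — 4th Saturday is 2022-03-26.

2022-02-26, 2022-03-26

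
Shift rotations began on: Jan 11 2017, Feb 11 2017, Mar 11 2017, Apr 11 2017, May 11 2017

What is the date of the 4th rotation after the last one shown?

The day-of-month is always 11 (31, 28, 31, 30 days between events).
So this recurs on the 11th of each month.
Next: June 2017 → Jun 11 2017.
July 2017: Jul 11 2017.
August 2017: Aug 11 2017.
Next: September 2017 → Sep 11 2017.

Sep 11 2017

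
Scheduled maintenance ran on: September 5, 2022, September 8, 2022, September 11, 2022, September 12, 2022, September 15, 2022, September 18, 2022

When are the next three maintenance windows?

September 19, 2022; September 22, 2022; September 25, 2022

Every event lands on a Monday or Thursday or Sunday (gaps cycle 3, 3, 1, 3, 3).
So the schedule is: every Monday, Thursday and Sunday.
Next Monday: September 19, 2022.
The following Thursday is September 22, 2022.
Next Sunday: September 25, 2022.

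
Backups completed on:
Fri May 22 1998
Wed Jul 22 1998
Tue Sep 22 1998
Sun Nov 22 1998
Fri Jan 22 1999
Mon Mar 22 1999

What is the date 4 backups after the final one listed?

Gaps: 61, 62, 61, 61, 59 days — not constant. Every event is on the 22nd of the month.
Pattern: the 22nd of every 2 months.
Next: May 1999 → Sat May 22 1999.
July 1999: Thu Jul 22 1999.
Next: September 1999 → Wed Sep 22 1999.
November 1999: Mon Nov 22 1999.

Mon Nov 22 1999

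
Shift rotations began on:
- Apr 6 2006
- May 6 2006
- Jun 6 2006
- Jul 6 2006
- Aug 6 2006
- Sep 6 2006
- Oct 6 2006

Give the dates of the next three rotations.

The day-of-month is always 6 (30, 31, 30, 31, 31, 30 days between events).
So this recurs on the 6th of each month.
November 2006: Nov 6 2006.
Next: December 2006 → Dec 6 2006.
January 2007: Jan 6 2007.

Nov 6 2006, Dec 6 2006, Jan 6 2007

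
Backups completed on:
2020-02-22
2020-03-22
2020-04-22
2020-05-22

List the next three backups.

2020-06-22, 2020-07-22, 2020-08-22

Gaps: 29, 31, 30 days — not constant. Every event is on the 22nd of the month.
Pattern: the 22nd of each month.
June 2020: 2020-06-22.
Next: July 2020 → 2020-07-22.
August 2020: 2020-08-22.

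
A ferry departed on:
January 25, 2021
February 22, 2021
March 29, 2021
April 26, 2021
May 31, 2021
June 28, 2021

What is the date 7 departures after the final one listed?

January 31, 2022

All Mondays; the gaps (28, 35, 28, 35, 28) vary with month length.
This is the last Monday of each month.
Last Monday of July 2021: July 26, 2021.
Last Monday of August 2021: August 30, 2021.
September 2021 ends with Monday September 27, 2021.
October 2021 ends with Monday October 25, 2021.
November 2021 ends with Monday November 29, 2021.
Last Monday of December 2021: December 27, 2021.
January 2022 ends with Monday January 31, 2022.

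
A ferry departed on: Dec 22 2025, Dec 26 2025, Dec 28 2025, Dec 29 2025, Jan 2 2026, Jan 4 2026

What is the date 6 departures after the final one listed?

Jan 18 2026

The gap pattern 4, 2, 1, 4, 2 repeats every 3 events.
These are the Mondays, Fridays and Sundays of each week.
The following Monday is Jan 5 2026.
The following Friday is Jan 9 2026.
Next Sunday: Jan 11 2026.
Next Monday: Jan 12 2026.
The following Friday is Jan 16 2026.
Next Sunday: Jan 18 2026.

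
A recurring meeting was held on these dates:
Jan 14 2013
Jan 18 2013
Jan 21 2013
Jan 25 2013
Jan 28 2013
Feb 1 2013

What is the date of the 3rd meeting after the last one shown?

Every event lands on a Monday or Friday (gaps cycle 4, 3, 4, 3, 4).
So the schedule is: every Monday and Friday.
Next Monday: Feb 4 2013.
Next Friday: Feb 8 2013.
The following Monday is Feb 11 2013.

Feb 11 2013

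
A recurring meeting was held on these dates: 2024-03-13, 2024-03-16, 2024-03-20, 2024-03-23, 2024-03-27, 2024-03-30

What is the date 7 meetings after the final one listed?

2024-04-24

Every event lands on a Wednesday or Saturday (gaps cycle 3, 4, 3, 4, 3).
So the schedule is: every Wednesday and Saturday.
The following Wednesday is 2024-04-03.
Next Saturday: 2024-04-06.
The following Wednesday is 2024-04-10.
Next Saturday: 2024-04-13.
Next Wednesday: 2024-04-17.
The following Saturday is 2024-04-20.
Next Wednesday: 2024-04-24.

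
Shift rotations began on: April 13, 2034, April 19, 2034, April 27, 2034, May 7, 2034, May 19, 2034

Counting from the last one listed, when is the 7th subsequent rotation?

Intervals are 6, 8, 10, 12 days — an arithmetic progression with common difference 2.
Next gap: 14 days. May 19, 2034 + 14 days = June 2, 2034.
Next gap: 16 days. June 2, 2034 + 16 days = June 18, 2034.
Next gap: 18 days. June 18, 2034 + 18 days = July 6, 2034.
Next gap: 20 days. July 6, 2034 + 20 days = July 26, 2034.
Next gap: 22 days. July 26, 2034 + 22 days = August 17, 2034.
Next gap: 24 days. August 17, 2034 + 24 days = September 10, 2034.
Next gap: 26 days. September 10, 2034 + 26 days = October 6, 2034.

October 6, 2034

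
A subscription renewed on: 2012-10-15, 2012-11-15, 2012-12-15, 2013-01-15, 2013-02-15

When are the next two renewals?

2013-03-15, 2013-04-15

Each date is the 15th; the gaps (31, 30, 31, 31) track the month lengths.
The rule is the 15th of each month.
March 2013: 2013-03-15.
April 2013: 2013-04-15.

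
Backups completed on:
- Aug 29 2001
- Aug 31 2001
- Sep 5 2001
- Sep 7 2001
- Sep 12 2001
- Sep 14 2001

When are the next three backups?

Gaps: 2, 5, 2, 5, 2 days — not constant, but cyclic with period 2.
The events fall on every Wednesday and Friday.
Next Wednesday: Sep 19 2001.
The following Friday is Sep 21 2001.
Next Wednesday: Sep 26 2001.

Sep 19 2001, Sep 21 2001, Sep 26 2001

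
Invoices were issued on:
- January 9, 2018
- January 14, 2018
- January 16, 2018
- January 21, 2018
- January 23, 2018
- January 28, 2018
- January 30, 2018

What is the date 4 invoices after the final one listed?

February 13, 2018

Every event lands on a Tuesday or Sunday (gaps cycle 5, 2, 5, 2, 5, 2).
So the schedule is: every Tuesday and Sunday.
The following Sunday is February 4, 2018.
The following Tuesday is February 6, 2018.
The following Sunday is February 11, 2018.
The following Tuesday is February 13, 2018.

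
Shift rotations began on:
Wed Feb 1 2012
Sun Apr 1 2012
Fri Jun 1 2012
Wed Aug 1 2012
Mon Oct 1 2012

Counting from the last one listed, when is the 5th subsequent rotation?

Thu Aug 1 2013

The day-of-month is always 1 (60, 61, 61, 61 days between events).
So this recurs on the 1st of every 2 months.
Next: December 2012 → Sat Dec 1 2012.
Next: February 2013 → Fri Feb 1 2013.
Next: April 2013 → Mon Apr 1 2013.
Next: June 2013 → Sat Jun 1 2013.
August 2013: Thu Aug 1 2013.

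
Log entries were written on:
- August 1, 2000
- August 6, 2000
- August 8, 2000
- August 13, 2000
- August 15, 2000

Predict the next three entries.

August 20, 2000; August 22, 2000; August 27, 2000

The gap pattern 5, 2, 5, 2 repeats every 2 events.
These are the Tuesdays and Sundays of each week.
Next Sunday: August 20, 2000.
Next Tuesday: August 22, 2000.
Next Sunday: August 27, 2000.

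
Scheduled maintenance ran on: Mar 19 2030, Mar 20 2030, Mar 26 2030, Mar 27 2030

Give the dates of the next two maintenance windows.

Gaps: 1, 6, 1 days — not constant, but cyclic with period 2.
The events fall on every Tuesday and Wednesday.
Next Tuesday: Apr 2 2030.
Next Wednesday: Apr 3 2030.

Apr 2 2030, Apr 3 2030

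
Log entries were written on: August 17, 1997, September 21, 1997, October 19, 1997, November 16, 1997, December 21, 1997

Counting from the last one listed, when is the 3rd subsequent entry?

March 15, 1998

All dates are Sundays, 35, 28, 28, 35 days apart.
Specifically, the 3rd Sunday of each month.
January 1998 — 3rd Sunday is January 18, 1998.
3rd Sunday of February 1998: February 15, 1998.
3rd Sunday of March 1998: March 15, 1998.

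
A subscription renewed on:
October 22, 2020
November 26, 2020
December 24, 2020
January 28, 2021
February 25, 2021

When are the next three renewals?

Gaps: 35, 28, 35, 28 days — a mix of 28 and 35. Every date is a Thursday.
Each is the 4th Thursday of its month.
March 2021 — 4th Thursday is March 25, 2021.
April 2021 — 4th Thursday is April 22, 2021.
May 2021 — 4th Thursday is May 27, 2021.

March 25, 2021; April 22, 2021; May 27, 2021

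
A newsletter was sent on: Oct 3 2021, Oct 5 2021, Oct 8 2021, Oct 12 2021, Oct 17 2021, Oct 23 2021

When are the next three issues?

Oct 30 2021, Nov 7 2021, Nov 16 2021

The spacing grows by 1 each time: 2, 3, 4, 5, 6 days.
Next gap: 7 days. Oct 23 2021 + 7 days = Oct 30 2021.
Next gap: 8 days. Oct 30 2021 + 8 days = Nov 7 2021.
Next gap: 9 days. Nov 7 2021 + 9 days = Nov 16 2021.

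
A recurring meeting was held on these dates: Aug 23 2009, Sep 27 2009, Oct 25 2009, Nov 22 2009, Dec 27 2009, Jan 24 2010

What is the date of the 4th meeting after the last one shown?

These are Sundays at 28- or 35-day spacing (35, 28, 28, 35, 28).
The pattern: 4th Sunday of the month.
4th Sunday of February 2010: Feb 28 2010.
4th Sunday of March 2010: Mar 28 2010.
April 2010 — 4th Sunday is Apr 25 2010.
May 2010 — 4th Sunday is May 23 2010.

May 23 2010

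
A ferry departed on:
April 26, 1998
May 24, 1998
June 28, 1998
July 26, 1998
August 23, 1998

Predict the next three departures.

All dates are Sundays, 28, 35, 28, 28 days apart.
Specifically, the 4th Sunday of each month.
September 1998 — 4th Sunday is September 27, 1998.
4th Sunday of October 1998: October 25, 1998.
November 1998 — 4th Sunday is November 22, 1998.

September 27, 1998; October 25, 1998; November 22, 1998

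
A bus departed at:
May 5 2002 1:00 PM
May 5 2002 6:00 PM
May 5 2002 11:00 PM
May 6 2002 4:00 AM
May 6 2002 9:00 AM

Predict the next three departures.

The interval is a steady 5 hours (5, 5, 5, 5).
May 6 2002 9:00 AM + 5 h = May 6 2002 2:00 PM.
May 6 2002 2:00 PM + 5 h = May 6 2002 7:00 PM.
May 6 2002 7:00 PM + 5 h = May 7 2002 12:00 AM.

May 6 2002 2:00 PM, May 6 2002 7:00 PM, May 7 2002 12:00 AM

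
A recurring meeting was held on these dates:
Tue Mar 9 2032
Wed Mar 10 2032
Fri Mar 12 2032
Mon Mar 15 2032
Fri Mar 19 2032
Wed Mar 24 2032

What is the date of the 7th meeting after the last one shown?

Wed May 26 2032

The spacing grows by 1 each time: 1, 2, 3, 4, 5 days.
Next gap: 6 days. Wed Mar 24 2032 + 6 days = Tue Mar 30 2032.
Next gap: 7 days. Tue Mar 30 2032 + 7 days = Tue Apr 6 2032.
Next gap: 8 days. Tue Apr 6 2032 + 8 days = Wed Apr 14 2032.
Next gap: 9 days. Wed Apr 14 2032 + 9 days = Fri Apr 23 2032.
Next gap: 10 days. Fri Apr 23 2032 + 10 days = Mon May 3 2032.
Next gap: 11 days. Mon May 3 2032 + 11 days = Fri May 14 2032.
Next gap: 12 days. Fri May 14 2032 + 12 days = Wed May 26 2032.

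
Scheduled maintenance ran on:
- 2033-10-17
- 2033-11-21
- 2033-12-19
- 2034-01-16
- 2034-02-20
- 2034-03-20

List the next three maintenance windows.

2034-04-17, 2034-05-15, 2034-06-19

These are Mondays at 28- or 35-day spacing (35, 28, 28, 35, 28).
The pattern: 3rd Monday of the month.
April 2034 — 3rd Monday is 2034-04-17.
May 2034 — 3rd Monday is 2034-05-15.
3rd Monday of June 2034: 2034-06-19.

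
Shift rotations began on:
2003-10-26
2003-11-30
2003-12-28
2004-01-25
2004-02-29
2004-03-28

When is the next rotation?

2004-04-25

Every date is a Sunday; gaps 35, 28, 28, 35, 28 days.
Each is the last Sunday of its month (at least one falls on the 29th or later, ruling out '4th Sunday').
Last Sunday of April 2004: 2004-04-25.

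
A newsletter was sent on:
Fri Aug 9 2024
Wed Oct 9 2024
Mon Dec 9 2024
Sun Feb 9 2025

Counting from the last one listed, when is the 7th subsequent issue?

Thu Apr 9 2026

Each date is the 9th; the gaps (61, 61, 62) track the month lengths.
The rule is the 9th of every 2 months.
Next: April 2025 → Wed Apr 9 2025.
June 2025: Mon Jun 9 2025.
August 2025: Sat Aug 9 2025.
October 2025: Thu Oct 9 2025.
Next: December 2025 → Tue Dec 9 2025.
February 2026: Mon Feb 9 2026.
Next: April 2026 → Thu Apr 9 2026.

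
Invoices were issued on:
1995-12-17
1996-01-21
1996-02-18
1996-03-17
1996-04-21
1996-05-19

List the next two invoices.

1996-06-16, 1996-07-21

Gaps: 35, 28, 28, 35, 28 days — a mix of 28 and 35. Every date is a Sunday.
Each is the 3rd Sunday of its month.
June 1996 — 3rd Sunday is 1996-06-16.
3rd Sunday of July 1996: 1996-07-21.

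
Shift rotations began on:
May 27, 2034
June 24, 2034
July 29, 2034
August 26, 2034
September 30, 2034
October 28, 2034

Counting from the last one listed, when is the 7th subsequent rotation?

Every date is a Saturday; gaps 28, 35, 28, 35, 28 days.
Each is the last Saturday of its month (at least one falls on the 29th or later, ruling out '4th Saturday').
November 2034 ends with Saturday November 25, 2034.
Last Saturday of December 2034: December 30, 2034.
Last Saturday of January 2035: January 27, 2035.
February 2035 ends with Saturday February 24, 2035.
March 2035 ends with Saturday March 31, 2035.
Last Saturday of April 2035: April 28, 2035.
May 2035 ends with Saturday May 26, 2035.

May 26, 2035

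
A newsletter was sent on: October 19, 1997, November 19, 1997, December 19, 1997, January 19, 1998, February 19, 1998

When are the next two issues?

March 19, 1998; April 19, 1998

Gaps: 31, 30, 31, 31 days — not constant. Every event is on the 19th of the month.
Pattern: the 19th of each month.
Next: March 1998 → March 19, 1998.
Next: April 1998 → April 19, 1998.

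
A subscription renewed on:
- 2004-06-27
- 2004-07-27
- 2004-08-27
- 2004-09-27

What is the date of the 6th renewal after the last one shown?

Each date is the 27th; the gaps (30, 31, 31) track the month lengths.
The rule is the 27th of each month.
Next: October 2004 → 2004-10-27.
Next: November 2004 → 2004-11-27.
December 2004: 2004-12-27.
January 2005: 2005-01-27.
Next: February 2005 → 2005-02-27.
March 2005: 2005-03-27.

2005-03-27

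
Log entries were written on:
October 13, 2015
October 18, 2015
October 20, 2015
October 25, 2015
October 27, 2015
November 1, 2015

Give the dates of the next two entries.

November 3, 2015; November 8, 2015

Every event lands on a Tuesday or Sunday (gaps cycle 5, 2, 5, 2, 5).
So the schedule is: every Tuesday and Sunday.
The following Tuesday is November 3, 2015.
Next Sunday: November 8, 2015.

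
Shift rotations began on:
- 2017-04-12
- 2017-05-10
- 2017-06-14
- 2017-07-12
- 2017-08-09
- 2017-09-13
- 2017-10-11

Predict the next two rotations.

2017-11-08, 2017-12-13

All dates are Wednesdays, 28, 35, 28, 28, 35, 28 days apart.
Specifically, the 2nd Wednesday of each month.
2nd Wednesday of November 2017: 2017-11-08.
December 2017 — 2nd Wednesday is 2017-12-13.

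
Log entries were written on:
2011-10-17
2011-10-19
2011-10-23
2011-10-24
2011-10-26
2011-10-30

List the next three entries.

2011-10-31, 2011-11-02, 2011-11-06

Gaps: 2, 4, 1, 2, 4 days — not constant, but cyclic with period 3.
The events fall on every Monday, Wednesday and Sunday.
The following Monday is 2011-10-31.
The following Wednesday is 2011-11-02.
Next Sunday: 2011-11-06.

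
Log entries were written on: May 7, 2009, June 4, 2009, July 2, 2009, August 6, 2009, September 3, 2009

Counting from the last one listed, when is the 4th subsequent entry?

These are Thursdays at 28- or 35-day spacing (28, 28, 35, 28).
The pattern: 1st Thursday of the month.
1st Thursday of October 2009: October 1, 2009.
1st Thursday of November 2009: November 5, 2009.
1st Thursday of December 2009: December 3, 2009.
January 2010 — 1st Thursday is January 7, 2010.

January 7, 2010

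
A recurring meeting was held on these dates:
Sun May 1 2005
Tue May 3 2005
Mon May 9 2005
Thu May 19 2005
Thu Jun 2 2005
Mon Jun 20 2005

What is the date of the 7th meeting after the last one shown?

Mon Feb 13 2006

Gaps: 2, 6, 10, 14, 18 days — each gap is 4 larger than the previous one.
Next gap: 22 days. Mon Jun 20 2005 + 22 days = Tue Jul 12 2005.
Next gap: 26 days. Tue Jul 12 2005 + 26 days = Sun Aug 7 2005.
Next gap: 30 days. Sun Aug 7 2005 + 30 days = Tue Sep 6 2005.
Next gap: 34 days. Tue Sep 6 2005 + 34 days = Mon Oct 10 2005.
Next gap: 38 days. Mon Oct 10 2005 + 38 days = Thu Nov 17 2005.
Next gap: 42 days. Thu Nov 17 2005 + 42 days = Thu Dec 29 2005.
Next gap: 46 days. Thu Dec 29 2005 + 46 days = Mon Feb 13 2006.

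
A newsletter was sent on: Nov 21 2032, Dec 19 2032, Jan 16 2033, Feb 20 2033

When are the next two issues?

Mar 20 2033, Apr 17 2033

All dates are Sundays, 28, 28, 35 days apart.
Specifically, the 3rd Sunday of each month.
3rd Sunday of March 2033: Mar 20 2033.
April 2033 — 3rd Sunday is Apr 17 2033.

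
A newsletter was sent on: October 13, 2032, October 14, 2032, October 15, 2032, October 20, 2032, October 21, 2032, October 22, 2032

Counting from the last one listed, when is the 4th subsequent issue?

The gap pattern 1, 1, 5, 1, 1 repeats every 3 events.
These are the Wednesdays, Thursdays and Fridays of each week.
Next Wednesday: October 27, 2032.
The following Thursday is October 28, 2032.
The following Friday is October 29, 2032.
The following Wednesday is November 3, 2032.

November 3, 2032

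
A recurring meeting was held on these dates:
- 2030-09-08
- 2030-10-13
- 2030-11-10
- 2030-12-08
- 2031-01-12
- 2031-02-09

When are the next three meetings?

2031-03-09, 2031-04-13, 2031-05-11

All dates are Sundays, 35, 28, 28, 35, 28 days apart.
Specifically, the 2nd Sunday of each month.
2nd Sunday of March 2031: 2031-03-09.
2nd Sunday of April 2031: 2031-04-13.
2nd Sunday of May 2031: 2031-05-11.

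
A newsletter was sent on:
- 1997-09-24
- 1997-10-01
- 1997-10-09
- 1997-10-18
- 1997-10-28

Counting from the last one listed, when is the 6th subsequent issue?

Intervals are 7, 8, 9, 10 days — an arithmetic progression with common difference 1.
Next gap: 11 days. 1997-10-28 + 11 days = 1997-11-08.
Next gap: 12 days. 1997-11-08 + 12 days = 1997-11-20.
Next gap: 13 days. 1997-11-20 + 13 days = 1997-12-03.
Next gap: 14 days. 1997-12-03 + 14 days = 1997-12-17.
Next gap: 15 days. 1997-12-17 + 15 days = 1998-01-01.
Next gap: 16 days. 1998-01-01 + 16 days = 1998-01-17.

1998-01-17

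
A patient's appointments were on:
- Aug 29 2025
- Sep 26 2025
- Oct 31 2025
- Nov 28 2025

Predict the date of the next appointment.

These are Fridays with 28, 35, 28-day gaps.
Each is the final Friday of its month — Aug 29 2025 is past the 28th, so '4th Friday' doesn't fit.
Last Friday of December 2025: Dec 26 2025.

Dec 26 2025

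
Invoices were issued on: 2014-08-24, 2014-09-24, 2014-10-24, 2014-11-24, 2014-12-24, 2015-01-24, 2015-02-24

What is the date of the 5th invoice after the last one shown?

2015-07-24

The day-of-month is always 24 (31, 30, 31, 30, 31, 31 days between events).
So this recurs on the 24th of each month.
March 2015: 2015-03-24.
Next: April 2015 → 2015-04-24.
Next: May 2015 → 2015-05-24.
Next: June 2015 → 2015-06-24.
Next: July 2015 → 2015-07-24.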